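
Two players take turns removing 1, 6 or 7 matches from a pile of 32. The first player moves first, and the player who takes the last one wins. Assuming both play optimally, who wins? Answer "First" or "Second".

First

i:   0  1  2  3  4  5  6  7  8  9 10 11 12 13 14 15 16 17 18 19 20 21 22 23 24 25 26 27 28 29 30 31 32
     L  W  L  W  L  W  W  W  W  W  W  W  L  W  L  W  L  W  W  W  W  W  W  W  L  W  L  W  L  W  W  W  W
Position 32 is W, so the first player wins.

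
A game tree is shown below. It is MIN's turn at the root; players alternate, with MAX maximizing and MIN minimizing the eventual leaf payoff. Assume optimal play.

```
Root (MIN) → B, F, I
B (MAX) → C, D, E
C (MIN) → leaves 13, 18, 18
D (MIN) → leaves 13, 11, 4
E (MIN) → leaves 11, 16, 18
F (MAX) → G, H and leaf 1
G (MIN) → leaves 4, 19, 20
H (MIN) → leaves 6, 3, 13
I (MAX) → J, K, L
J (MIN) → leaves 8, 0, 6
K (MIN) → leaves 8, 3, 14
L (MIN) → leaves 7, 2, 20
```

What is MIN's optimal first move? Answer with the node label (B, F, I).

I

C (MIN): min(13, 18, 18) = 13
D (MIN): min(13, 11, 4) = 4
E (MIN): min(11, 16, 18) = 11
B (MAX): max(13, 4, 11) = 13
G (MIN): min(4, 19, 20) = 4
H (MIN): min(6, 3, 13) = 3
F (MAX): max(4, 3, 1) = 4
J (MIN): min(8, 0, 6) = 0
K (MIN): min(8, 3, 14) = 3
L (MIN): min(7, 2, 20) = 2
I (MAX): max(0, 3, 2) = 3
Root (MIN): min(13, 4, 3) = 3
MIN picks the child with the lowest value: I (value 3).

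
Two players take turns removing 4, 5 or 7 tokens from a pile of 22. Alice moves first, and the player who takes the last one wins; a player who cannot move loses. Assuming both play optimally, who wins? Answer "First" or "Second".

Compute winning (W) and losing (L) positions by backward induction:
i:   0  1  2  3  4  5  6  7  8  9 10 11 12 13 14 15 16 17 18 19 20 21 22
     L  L  L  L  W  W  W  W  W  W  W  L  L  L  L  W  W  W  W  W  W  W  L
Position 22 is L, so the second player wins.

Second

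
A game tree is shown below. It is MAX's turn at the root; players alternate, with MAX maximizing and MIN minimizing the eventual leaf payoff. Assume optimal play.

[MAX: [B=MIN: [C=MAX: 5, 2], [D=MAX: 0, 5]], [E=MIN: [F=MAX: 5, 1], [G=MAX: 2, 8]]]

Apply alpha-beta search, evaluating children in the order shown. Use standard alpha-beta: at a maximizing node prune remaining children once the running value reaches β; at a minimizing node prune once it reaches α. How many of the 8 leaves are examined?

6

C [α=-∞,β=+∞]: v=5
D [α=-∞,β=5]: v=5
B [α=-∞,β=+∞]: v=5
F [α=5,β=+∞]: v=5
E [α=5,β=+∞]: v=5 after child 1 ≤ α → α-cutoff, skip 1
Root [α=-∞,β=+∞]: v=5
Leaves evaluated: 6 of 8.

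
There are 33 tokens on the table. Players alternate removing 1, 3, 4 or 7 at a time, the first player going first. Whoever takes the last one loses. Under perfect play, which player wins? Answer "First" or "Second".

Second

Compute winning (W) and losing (L) positions by backward induction:
i:   0  1  2  3  4  5  6  7  8  9 10 11 12 13 14 15 16 17 18 19 20 21 22 23 24 25 26 27 28 29 30 31 32 33
     W  L  W  L  W  W  W  W  W  L  W  L  W  W  W  W  W  L  W  L  W  W  W  W  W  L  W  L  W  W  W  W  W  L
Position 33 is L, so the second player wins.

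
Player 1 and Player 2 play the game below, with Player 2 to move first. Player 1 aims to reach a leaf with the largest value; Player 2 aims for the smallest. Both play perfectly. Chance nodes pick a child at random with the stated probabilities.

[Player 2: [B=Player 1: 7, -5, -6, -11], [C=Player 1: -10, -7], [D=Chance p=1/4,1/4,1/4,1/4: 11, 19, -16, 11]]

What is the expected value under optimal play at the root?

-7

B (Player 1): max(7, -5, -6, -11) = 7
C (Player 1): max(-10, -7) = -7
D (Chance): 1/4·11 + 1/4·19 + 1/4·-16 + 1/4·11 = 6.25
Root (Player 2): min(7, -7, 6.25) = -7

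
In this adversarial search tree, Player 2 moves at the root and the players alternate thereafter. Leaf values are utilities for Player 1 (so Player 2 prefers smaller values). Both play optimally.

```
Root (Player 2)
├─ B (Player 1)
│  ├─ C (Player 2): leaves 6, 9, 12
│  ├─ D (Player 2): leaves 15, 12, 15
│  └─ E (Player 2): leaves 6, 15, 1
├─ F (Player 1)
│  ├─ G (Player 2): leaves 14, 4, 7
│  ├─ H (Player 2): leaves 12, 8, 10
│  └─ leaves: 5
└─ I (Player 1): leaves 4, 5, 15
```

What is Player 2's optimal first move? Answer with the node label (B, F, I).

F

C (Player 2): min(6, 9, 12) = 6
D (Player 2): min(15, 12, 15) = 12
E (Player 2): min(6, 15, 1) = 1
B (Player 1): max(6, 12, 1) = 12
G (Player 2): min(14, 4, 7) = 4
H (Player 2): min(12, 8, 10) = 8
F (Player 1): max(4, 8, 5) = 8
I (Player 1): max(4, 5, 15) = 15
Root (Player 2): min(12, 8, 15) = 8
Player 2 picks the child with the lowest value: F (value 8).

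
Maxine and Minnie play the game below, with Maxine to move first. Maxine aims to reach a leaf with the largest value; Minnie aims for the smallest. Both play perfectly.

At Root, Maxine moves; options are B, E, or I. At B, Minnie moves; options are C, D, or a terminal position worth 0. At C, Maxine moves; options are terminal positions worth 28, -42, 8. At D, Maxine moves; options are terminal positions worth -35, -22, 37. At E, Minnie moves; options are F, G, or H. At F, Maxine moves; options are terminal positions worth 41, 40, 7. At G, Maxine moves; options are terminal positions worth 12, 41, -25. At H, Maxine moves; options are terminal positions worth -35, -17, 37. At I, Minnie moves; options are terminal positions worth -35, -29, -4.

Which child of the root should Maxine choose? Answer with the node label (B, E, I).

C (Maxine): max(28, -42, 8) = 28
D (Maxine): max(-35, -22, 37) = 37
B (Minnie): min(28, 37, 0) = 0
F (Maxine): max(41, 40, 7) = 41
G (Maxine): max(12, 41, -25) = 41
H (Maxine): max(-35, -17, 37) = 37
E (Minnie): min(41, 41, 37) = 37
I (Minnie): min(-35, -29, -4) = -35
Root (Maxine): max(0, 37, -35) = 37
Maxine picks the child with the highest value: E (value 37).

E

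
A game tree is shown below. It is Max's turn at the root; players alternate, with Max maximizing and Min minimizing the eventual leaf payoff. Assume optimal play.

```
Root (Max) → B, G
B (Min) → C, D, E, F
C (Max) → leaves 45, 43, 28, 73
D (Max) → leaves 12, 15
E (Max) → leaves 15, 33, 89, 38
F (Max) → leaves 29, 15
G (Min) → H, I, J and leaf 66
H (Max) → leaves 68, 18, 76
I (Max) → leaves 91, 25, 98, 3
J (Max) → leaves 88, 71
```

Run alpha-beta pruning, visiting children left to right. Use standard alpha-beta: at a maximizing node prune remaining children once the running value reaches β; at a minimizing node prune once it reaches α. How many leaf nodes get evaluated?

14

C [α=-∞,β=+∞]: v=73
D [α=-∞,β=73]: v=15
E [α=-∞,β=15]: v=15 after child 1 ≥ β → β-cutoff, skip 3
F [α=-∞,β=15]: v=29 after child 1 ≥ β → β-cutoff, skip 1
B [α=-∞,β=+∞]: v=15
H [α=15,β=+∞]: v=76
I [α=15,β=76]: v=91 after child 1 ≥ β → β-cutoff, skip 3
J [α=15,β=76]: v=88 after child 1 ≥ β → β-cutoff, skip 1
G [α=15,β=+∞]: v=66
Root [α=-∞,β=+∞]: v=66
Leaves evaluated: 14 of 22.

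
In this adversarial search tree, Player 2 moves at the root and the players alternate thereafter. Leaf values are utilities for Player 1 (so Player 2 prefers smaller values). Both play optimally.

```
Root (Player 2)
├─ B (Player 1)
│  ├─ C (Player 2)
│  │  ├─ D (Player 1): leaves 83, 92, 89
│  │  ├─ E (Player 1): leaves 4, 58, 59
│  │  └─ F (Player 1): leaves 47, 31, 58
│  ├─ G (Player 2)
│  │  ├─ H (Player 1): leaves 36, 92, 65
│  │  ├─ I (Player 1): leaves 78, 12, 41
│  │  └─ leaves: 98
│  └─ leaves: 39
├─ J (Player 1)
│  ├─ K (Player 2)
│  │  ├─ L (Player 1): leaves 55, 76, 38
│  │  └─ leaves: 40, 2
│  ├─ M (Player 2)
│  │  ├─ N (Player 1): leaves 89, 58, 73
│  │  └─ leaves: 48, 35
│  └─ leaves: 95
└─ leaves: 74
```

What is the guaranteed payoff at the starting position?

74

D (Player 1): max(83, 92, 89) = 92
E (Player 1): max(4, 58, 59) = 59
F (Player 1): max(47, 31, 58) = 58
C (Player 2): min(92, 59, 58) = 58
H (Player 1): max(36, 92, 65) = 92
I (Player 1): max(78, 12, 41) = 78
G (Player 2): min(92, 78, 98) = 78
B (Player 1): max(58, 78, 39) = 78
L (Player 1): max(55, 76, 38) = 76
K (Player 2): min(76, 40, 2) = 2
N (Player 1): max(89, 58, 73) = 89
M (Player 2): min(89, 48, 35) = 35
J (Player 1): max(2, 35, 95) = 95
Root (Player 2): min(78, 95, 74) = 74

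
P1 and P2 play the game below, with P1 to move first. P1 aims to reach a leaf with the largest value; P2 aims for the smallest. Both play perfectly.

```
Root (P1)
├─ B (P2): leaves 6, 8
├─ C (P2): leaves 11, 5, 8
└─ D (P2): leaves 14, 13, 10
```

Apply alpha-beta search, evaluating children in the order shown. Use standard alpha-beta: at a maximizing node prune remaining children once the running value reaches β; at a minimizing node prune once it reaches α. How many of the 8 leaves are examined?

B [α=-∞,β=+∞]: v=6
C [α=6,β=+∞]: v=5 after child 2 ≤ α → α-cutoff, skip 1
D [α=6,β=+∞]: v=10
Root [α=-∞,β=+∞]: v=10
Leaves evaluated: 7 of 8.

7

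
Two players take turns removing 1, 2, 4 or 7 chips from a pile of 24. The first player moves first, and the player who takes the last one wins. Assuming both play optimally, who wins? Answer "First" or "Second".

Second

Mark each pile size as W (mover wins) or L (mover loses):
i:   0  1  2  3  4  5  6  7  8  9 10 11 12 13 14 15 16 17 18 19 20 21 22 23 24
     L  W  W  L  W  W  L  W  W  L  W  W  L  W  W  L  W  W  L  W  W  L  W  W  L
Position 24 is L, so the second player wins.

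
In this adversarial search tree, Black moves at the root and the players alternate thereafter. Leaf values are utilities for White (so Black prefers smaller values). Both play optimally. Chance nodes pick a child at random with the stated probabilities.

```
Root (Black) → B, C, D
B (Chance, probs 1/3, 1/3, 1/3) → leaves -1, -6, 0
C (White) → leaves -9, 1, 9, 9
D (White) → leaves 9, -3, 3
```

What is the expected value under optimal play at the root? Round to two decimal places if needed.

B (Chance): 1/3·-1 + 1/3·-6 + 1/3·0 = -2.33
C (White): max(-9, 1, 9, 9) = 9
D (White): max(9, -3, 3) = 9
Root (Black): min(-2.33, 9, 9) = -2.33

-2.33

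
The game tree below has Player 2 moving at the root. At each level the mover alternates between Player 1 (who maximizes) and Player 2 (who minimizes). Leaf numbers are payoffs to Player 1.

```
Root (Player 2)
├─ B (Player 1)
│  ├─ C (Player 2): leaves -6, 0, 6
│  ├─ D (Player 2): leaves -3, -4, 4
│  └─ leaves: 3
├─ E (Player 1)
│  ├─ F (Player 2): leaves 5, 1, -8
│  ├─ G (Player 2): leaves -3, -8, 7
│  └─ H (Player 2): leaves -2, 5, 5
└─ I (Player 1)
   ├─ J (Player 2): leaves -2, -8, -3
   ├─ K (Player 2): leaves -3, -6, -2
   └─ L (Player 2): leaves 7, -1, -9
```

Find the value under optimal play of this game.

-6

C (Player 2): min(-6, 0, 6) = -6
D (Player 2): min(-3, -4, 4) = -4
B (Player 1): max(-6, -4, 3) = 3
F (Player 2): min(5, 1, -8) = -8
G (Player 2): min(-3, -8, 7) = -8
H (Player 2): min(-2, 5, 5) = -2
E (Player 1): max(-8, -8, -2) = -2
J (Player 2): min(-2, -8, -3) = -8
K (Player 2): min(-3, -6, -2) = -6
L (Player 2): min(7, -1, -9) = -9
I (Player 1): max(-8, -6, -9) = -6
Root (Player 2): min(3, -2, -6) = -6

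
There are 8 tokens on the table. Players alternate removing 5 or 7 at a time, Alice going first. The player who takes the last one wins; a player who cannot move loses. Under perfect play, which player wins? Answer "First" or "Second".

First

i:   0  1  2  3  4  5  6  7  8
     L  L  L  L  L  W  W  W  W
Position 8 is W, so the first player wins.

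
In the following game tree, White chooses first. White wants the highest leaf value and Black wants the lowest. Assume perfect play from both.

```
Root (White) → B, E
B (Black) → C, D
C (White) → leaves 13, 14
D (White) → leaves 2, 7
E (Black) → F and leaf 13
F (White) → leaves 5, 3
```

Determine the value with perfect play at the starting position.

7

C (White): max(13, 14) = 14
D (White): max(2, 7) = 7
B (Black): min(14, 7) = 7
F (White): max(5, 3) = 5
E (Black): min(5, 13) = 5
Root (White): max(7, 5) = 7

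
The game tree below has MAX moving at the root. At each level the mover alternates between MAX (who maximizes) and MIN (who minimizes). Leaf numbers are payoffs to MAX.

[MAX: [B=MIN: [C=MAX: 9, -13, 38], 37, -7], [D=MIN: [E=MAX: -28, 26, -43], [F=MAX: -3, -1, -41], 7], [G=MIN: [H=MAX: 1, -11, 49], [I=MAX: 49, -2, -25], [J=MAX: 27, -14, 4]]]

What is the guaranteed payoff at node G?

27

H: max(1, -11, 49) = 49
I: max(49, -2, -25) = 49
J: max(27, -14, 4) = 27
G: min(49, 49, 27) = 27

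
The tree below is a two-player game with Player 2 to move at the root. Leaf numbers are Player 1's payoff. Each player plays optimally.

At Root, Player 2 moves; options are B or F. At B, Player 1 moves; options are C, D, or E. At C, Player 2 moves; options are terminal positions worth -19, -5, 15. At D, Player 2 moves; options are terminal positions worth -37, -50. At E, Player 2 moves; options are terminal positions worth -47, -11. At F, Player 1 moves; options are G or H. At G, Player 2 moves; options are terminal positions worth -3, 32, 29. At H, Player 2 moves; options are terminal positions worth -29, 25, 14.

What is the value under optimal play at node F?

-3

G: min(-3, 32, 29) = -3
H: min(-29, 25, 14) = -29
F: max(-3, -29) = -3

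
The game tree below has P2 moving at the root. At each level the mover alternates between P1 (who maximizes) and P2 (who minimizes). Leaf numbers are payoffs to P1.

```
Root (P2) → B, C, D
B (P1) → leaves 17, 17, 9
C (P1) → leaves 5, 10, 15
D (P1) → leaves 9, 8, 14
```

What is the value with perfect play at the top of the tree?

14

B (P1): max(17, 17, 9) = 17
C (P1): max(5, 10, 15) = 15
D (P1): max(9, 8, 14) = 14
Root (P2): min(17, 15, 14) = 14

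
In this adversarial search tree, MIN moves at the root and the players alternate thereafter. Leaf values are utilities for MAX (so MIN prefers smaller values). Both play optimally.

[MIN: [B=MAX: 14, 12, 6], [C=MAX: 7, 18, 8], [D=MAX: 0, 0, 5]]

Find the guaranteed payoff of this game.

B (MAX): max(14, 12, 6) = 14
C (MAX): max(7, 18, 8) = 18
D (MAX): max(0, 0, 5) = 5
Root (MIN): min(14, 18, 5) = 5

5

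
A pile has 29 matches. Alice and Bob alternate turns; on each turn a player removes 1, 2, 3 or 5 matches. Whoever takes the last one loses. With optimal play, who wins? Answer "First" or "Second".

Second

Compute winning (W) and losing (L) positions by backward induction:
i:   0  1  2  3  4  5  6  7  8  9 10 11 12 13 14 15 16 17 18 19 20 21 22 23 24 25 26 27 28 29
     W  L  W  W  W  L  W  W  W  L  W  W  W  L  W  W  W  L  W  W  W  L  W  W  W  L  W  W  W  L
Position 29 is L, so the second player wins.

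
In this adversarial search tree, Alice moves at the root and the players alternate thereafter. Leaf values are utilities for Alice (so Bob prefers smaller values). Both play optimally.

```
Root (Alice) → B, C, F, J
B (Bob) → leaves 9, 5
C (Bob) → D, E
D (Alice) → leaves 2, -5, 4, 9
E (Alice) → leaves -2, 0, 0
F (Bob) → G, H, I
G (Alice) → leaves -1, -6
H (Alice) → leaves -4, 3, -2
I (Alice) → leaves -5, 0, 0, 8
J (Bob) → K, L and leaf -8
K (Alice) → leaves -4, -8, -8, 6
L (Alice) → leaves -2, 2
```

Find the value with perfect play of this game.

B (Bob): min(9, 5) = 5
D (Alice): max(2, -5, 4, 9) = 9
E (Alice): max(-2, 0, 0) = 0
C (Bob): min(9, 0) = 0
G (Alice): max(-1, -6) = -1
H (Alice): max(-4, 3, -2) = 3
I (Alice): max(-5, 0, 0, 8) = 8
F (Bob): min(-1, 3, 8) = -1
K (Alice): max(-4, -8, -8, 6) = 6
L (Alice): max(-2, 2) = 2
J (Bob): min(6, 2, -8) = -8
Root (Alice): max(5, 0, -1, -8) = 5

5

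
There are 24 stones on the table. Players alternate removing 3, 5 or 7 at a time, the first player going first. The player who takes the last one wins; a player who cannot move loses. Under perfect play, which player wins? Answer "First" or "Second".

Mark each pile size as W (mover wins) or L (mover loses):
i:   0  1  2  3  4  5  6  7  8  9 10 11 12 13 14 15 16 17 18 19 20 21 22 23 24
     L  L  L  W  W  W  W  W  W  W  L  L  L  W  W  W  W  W  W  W  L  L  L  W  W
Position 24 is W, so the first player wins.

First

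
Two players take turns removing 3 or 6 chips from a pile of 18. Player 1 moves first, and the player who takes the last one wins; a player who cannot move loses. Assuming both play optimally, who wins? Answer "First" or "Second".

Second

Positions where the player to move wins (W) vs loses (L):
i:   0  1  2  3  4  5  6  7  8  9 10 11 12 13 14 15 16 17 18
     L  L  L  W  W  W  W  W  W  L  L  L  W  W  W  W  W  W  L
Position 18 is L, so the second player wins.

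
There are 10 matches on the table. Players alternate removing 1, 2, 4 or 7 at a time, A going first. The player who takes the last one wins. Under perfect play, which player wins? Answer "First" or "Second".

First

i:   0  1  2  3  4  5  6  7  8  9 10
     L  W  W  L  W  W  L  W  W  L  W
Position 10 is W, so the first player wins.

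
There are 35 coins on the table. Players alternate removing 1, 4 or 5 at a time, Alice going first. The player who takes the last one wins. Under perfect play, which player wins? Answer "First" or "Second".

First

i:   0  1  2  3  4  5  6  7  8  9 10 11 12 13 14 15 16 17 18 19 20 21 22 23 24 25 26 27 28 29 30 31 32 33 34 35
     L  W  L  W  W  W  W  W  L  W  L  W  W  W  W  W  L  W  L  W  W  W  W  W  L  W  L  W  W  W  W  W  L  W  L  W
Position 35 is W, so the first player wins.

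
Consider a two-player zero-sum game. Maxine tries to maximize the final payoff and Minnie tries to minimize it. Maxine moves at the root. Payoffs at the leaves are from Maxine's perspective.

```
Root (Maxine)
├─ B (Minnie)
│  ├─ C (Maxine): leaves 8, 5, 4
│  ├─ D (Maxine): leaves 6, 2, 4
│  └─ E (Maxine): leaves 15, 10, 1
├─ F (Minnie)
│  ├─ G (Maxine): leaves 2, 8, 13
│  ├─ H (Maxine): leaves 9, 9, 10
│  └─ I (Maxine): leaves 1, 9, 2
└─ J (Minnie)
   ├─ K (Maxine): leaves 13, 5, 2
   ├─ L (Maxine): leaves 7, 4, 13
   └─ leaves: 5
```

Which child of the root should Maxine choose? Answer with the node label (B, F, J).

C (Maxine): max(8, 5, 4) = 8
D (Maxine): max(6, 2, 4) = 6
E (Maxine): max(15, 10, 1) = 15
B (Minnie): min(8, 6, 15) = 6
G (Maxine): max(2, 8, 13) = 13
H (Maxine): max(9, 9, 10) = 10
I (Maxine): max(1, 9, 2) = 9
F (Minnie): min(13, 10, 9) = 9
K (Maxine): max(13, 5, 2) = 13
L (Maxine): max(7, 4, 13) = 13
J (Minnie): min(13, 13, 5) = 5
Root (Maxine): max(6, 9, 5) = 9
Maxine picks the child with the highest value: F (value 9).

F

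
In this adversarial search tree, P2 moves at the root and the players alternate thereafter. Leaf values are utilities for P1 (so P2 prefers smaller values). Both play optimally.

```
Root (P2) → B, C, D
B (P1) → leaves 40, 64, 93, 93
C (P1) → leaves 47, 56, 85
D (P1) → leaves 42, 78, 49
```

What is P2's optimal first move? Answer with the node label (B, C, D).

B (P1): max(40, 64, 93, 93) = 93
C (P1): max(47, 56, 85) = 85
D (P1): max(42, 78, 49) = 78
Root (P2): min(93, 85, 78) = 78
P2 picks the child with the lowest value: D (value 78).

D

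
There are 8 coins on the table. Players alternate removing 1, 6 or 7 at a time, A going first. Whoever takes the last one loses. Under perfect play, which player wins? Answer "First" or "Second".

i:   0  1  2  3  4  5  6  7  8
     W  L  W  L  W  L  W  W  W
Position 8 is W, so the first player wins.

First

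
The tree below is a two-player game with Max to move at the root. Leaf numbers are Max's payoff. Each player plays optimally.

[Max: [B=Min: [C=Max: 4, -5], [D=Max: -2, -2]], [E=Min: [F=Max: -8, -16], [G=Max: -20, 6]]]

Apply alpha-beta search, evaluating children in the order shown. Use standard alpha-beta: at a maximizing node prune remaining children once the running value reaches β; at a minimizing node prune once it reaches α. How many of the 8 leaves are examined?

C [α=-∞,β=+∞]: v=4
D [α=-∞,β=4]: v=-2
B [α=-∞,β=+∞]: v=-2
F [α=-2,β=+∞]: v=-8
E [α=-2,β=+∞]: v=-8 after child 1 ≤ α → α-cutoff, skip 1
Root [α=-∞,β=+∞]: v=-2
Leaves evaluated: 6 of 8.

6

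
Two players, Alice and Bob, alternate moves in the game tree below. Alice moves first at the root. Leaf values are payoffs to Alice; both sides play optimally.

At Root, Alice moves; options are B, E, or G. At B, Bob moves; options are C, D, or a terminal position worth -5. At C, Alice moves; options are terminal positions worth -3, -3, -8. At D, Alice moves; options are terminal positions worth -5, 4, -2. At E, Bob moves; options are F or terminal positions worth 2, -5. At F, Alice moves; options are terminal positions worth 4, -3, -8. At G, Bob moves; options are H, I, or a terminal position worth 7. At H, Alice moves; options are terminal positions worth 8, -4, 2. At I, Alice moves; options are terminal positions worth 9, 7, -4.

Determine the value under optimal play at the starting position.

C (Alice): max(-3, -3, -8) = -3
D (Alice): max(-5, 4, -2) = 4
B (Bob): min(-3, 4, -5) = -5
F (Alice): max(4, -3, -8) = 4
E (Bob): min(4, 2, -5) = -5
H (Alice): max(8, -4, 2) = 8
I (Alice): max(9, 7, -4) = 9
G (Bob): min(8, 9, 7) = 7
Root (Alice): max(-5, -5, 7) = 7

7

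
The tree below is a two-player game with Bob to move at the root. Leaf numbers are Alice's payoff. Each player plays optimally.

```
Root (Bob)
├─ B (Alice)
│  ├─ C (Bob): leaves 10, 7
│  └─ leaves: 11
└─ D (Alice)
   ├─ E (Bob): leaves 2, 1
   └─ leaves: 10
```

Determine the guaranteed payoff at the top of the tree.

10

C (Bob): min(10, 7) = 7
B (Alice): max(7, 11) = 11
E (Bob): min(2, 1) = 1
D (Alice): max(1, 10) = 10
Root (Bob): min(11, 10) = 10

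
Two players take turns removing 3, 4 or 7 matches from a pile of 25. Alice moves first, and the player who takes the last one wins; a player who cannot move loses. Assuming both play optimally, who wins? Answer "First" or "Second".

Positions where the player to move wins (W) vs loses (L):
i:   0  1  2  3  4  5  6  7  8  9 10 11 12 13 14 15 16 17 18 19 20 21 22 23 24 25
     L  L  L  W  W  W  W  W  W  W  L  L  L  W  W  W  W  W  W  W  L  L  L  W  W  W
Position 25 is W, so the first player wins.

First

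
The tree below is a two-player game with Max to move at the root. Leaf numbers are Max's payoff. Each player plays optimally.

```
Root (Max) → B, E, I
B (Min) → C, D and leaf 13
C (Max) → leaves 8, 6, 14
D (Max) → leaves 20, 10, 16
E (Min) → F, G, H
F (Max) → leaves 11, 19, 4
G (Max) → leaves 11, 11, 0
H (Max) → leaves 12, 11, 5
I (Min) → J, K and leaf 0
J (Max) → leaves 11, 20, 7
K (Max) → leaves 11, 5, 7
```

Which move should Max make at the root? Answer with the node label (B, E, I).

C (Max): max(8, 6, 14) = 14
D (Max): max(20, 10, 16) = 20
B (Min): min(14, 20, 13) = 13
F (Max): max(11, 19, 4) = 19
G (Max): max(11, 11, 0) = 11
H (Max): max(12, 11, 5) = 12
E (Min): min(19, 11, 12) = 11
J (Max): max(11, 20, 7) = 20
K (Max): max(11, 5, 7) = 11
I (Min): min(20, 11, 0) = 0
Root (Max): max(13, 11, 0) = 13
Max picks the child with the highest value: B (value 13).

B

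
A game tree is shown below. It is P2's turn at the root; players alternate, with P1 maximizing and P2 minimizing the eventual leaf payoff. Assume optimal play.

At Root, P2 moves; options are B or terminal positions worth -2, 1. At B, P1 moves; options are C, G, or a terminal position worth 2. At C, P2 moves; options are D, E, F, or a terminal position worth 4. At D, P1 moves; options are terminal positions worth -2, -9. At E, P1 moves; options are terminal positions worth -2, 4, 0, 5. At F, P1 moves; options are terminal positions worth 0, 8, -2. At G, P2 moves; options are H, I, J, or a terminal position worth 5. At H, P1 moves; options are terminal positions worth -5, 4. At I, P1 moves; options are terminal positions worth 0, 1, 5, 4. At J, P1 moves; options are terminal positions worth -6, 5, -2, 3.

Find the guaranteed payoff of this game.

D (P1): max(-2, -9) = -2
E (P1): max(-2, 4, 0, 5) = 5
F (P1): max(0, 8, -2) = 8
C (P2): min(-2, 5, 8, 4) = -2
H (P1): max(-5, 4) = 4
I (P1): max(0, 1, 5, 4) = 5
J (P1): max(-6, 5, -2, 3) = 5
G (P2): min(4, 5, 5, 5) = 4
B (P1): max(-2, 4, 2) = 4
Root (P2): min(4, -2, 1) = -2

-2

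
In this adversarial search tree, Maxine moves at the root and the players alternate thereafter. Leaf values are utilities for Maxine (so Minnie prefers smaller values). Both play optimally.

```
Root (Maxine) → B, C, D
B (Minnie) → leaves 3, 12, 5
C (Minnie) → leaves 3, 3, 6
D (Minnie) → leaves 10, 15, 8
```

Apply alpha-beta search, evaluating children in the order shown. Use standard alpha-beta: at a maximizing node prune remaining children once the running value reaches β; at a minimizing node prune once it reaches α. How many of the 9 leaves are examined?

B [α=-∞,β=+∞]: v=3
C [α=3,β=+∞]: v=3 after child 1 ≤ α → α-cutoff, skip 2
D [α=3,β=+∞]: v=8
Root [α=-∞,β=+∞]: v=8
Leaves evaluated: 7 of 9.

7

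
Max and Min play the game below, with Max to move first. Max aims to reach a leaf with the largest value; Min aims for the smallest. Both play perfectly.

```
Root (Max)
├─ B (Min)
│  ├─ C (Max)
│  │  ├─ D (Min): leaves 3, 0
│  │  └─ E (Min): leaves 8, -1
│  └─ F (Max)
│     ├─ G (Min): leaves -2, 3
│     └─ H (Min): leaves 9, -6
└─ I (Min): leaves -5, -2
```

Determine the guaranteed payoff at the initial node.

D (Min): min(3, 0) = 0
E (Min): min(8, -1) = -1
C (Max): max(0, -1) = 0
G (Min): min(-2, 3) = -2
H (Min): min(9, -6) = -6
F (Max): max(-2, -6) = -2
B (Min): min(0, -2) = -2
I (Min): min(-5, -2) = -5
Root (Max): max(-2, -5) = -2

-2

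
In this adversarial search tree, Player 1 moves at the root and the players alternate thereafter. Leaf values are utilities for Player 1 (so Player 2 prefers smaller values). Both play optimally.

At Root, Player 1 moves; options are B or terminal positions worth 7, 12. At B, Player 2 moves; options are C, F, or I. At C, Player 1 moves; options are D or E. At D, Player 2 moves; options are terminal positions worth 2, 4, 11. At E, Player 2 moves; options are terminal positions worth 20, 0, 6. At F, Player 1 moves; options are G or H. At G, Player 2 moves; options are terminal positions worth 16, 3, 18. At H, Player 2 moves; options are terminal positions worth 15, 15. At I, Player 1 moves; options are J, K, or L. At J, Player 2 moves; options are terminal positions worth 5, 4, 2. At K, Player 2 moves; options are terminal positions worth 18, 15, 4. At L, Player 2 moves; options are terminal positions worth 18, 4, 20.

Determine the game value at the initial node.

D (Player 2): min(2, 4, 11) = 2
E (Player 2): min(20, 0, 6) = 0
C (Player 1): max(2, 0) = 2
G (Player 2): min(16, 3, 18) = 3
H (Player 2): min(15, 15) = 15
F (Player 1): max(3, 15) = 15
J (Player 2): min(5, 4, 2) = 2
K (Player 2): min(18, 15, 4) = 4
L (Player 2): min(18, 4, 20) = 4
I (Player 1): max(2, 4, 4) = 4
B (Player 2): min(2, 15, 4) = 2
Root (Player 1): max(2, 7, 12) = 12

12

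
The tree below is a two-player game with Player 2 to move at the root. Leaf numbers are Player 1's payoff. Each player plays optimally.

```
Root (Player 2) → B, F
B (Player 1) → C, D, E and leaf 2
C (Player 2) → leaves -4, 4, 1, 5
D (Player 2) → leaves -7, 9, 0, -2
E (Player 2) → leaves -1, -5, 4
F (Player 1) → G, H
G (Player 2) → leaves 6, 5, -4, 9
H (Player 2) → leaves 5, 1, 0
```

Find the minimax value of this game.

0

C (Player 2): min(-4, 4, 1, 5) = -4
D (Player 2): min(-7, 9, 0, -2) = -7
E (Player 2): min(-1, -5, 4) = -5
B (Player 1): max(-4, -7, -5, 2) = 2
G (Player 2): min(6, 5, -4, 9) = -4
H (Player 2): min(5, 1, 0) = 0
F (Player 1): max(-4, 0) = 0
Root (Player 2): min(2, 0) = 0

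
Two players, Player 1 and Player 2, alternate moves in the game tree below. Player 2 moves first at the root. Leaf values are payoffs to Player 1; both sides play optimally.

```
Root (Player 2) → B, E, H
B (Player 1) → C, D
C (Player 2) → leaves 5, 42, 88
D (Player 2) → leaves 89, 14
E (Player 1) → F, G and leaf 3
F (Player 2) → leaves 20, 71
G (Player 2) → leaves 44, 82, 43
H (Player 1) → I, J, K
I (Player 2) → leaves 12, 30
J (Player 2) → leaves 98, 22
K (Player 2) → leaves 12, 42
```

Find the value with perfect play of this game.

C (Player 2): min(5, 42, 88) = 5
D (Player 2): min(89, 14) = 14
B (Player 1): max(5, 14) = 14
F (Player 2): min(20, 71) = 20
G (Player 2): min(44, 82, 43) = 43
E (Player 1): max(20, 43, 3) = 43
I (Player 2): min(12, 30) = 12
J (Player 2): min(98, 22) = 22
K (Player 2): min(12, 42) = 12
H (Player 1): max(12, 22, 12) = 22
Root (Player 2): min(14, 43, 22) = 14

14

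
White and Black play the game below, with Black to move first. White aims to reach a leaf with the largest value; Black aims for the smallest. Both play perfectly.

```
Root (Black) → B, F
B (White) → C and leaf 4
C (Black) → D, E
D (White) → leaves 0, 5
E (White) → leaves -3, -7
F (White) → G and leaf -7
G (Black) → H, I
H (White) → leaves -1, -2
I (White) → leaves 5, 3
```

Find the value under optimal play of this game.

D (White): max(0, 5) = 5
E (White): max(-3, -7) = -3
C (Black): min(5, -3) = -3
B (White): max(-3, 4) = 4
H (White): max(-1, -2) = -1
I (White): max(5, 3) = 5
G (Black): min(-1, 5) = -1
F (White): max(-1, -7) = -1
Root (Black): min(4, -1) = -1

-1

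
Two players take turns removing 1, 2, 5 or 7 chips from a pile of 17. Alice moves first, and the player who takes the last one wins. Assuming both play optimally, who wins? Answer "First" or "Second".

i:   0  1  2  3  4  5  6  7  8  9 10 11 12 13 14 15 16 17
     L  W  W  L  W  W  L  W  W  L  W  W  L  W  W  L  W  W
Position 17 is W, so the first player wins.

First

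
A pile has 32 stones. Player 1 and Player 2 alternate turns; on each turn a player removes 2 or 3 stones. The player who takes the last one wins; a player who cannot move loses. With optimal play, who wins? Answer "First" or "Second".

Compute winning (W) and losing (L) positions by backward induction:
i:   0  1  2  3  4  5  6  7  8  9 10 11 12 13 14 15 16 17 18 19 20 21 22 23 24 25 26 27 28 29 30 31 32
     L  L  W  W  W  L  L  W  W  W  L  L  W  W  W  L  L  W  W  W  L  L  W  W  W  L  L  W  W  W  L  L  W
Position 32 is W, so the first player wins.

First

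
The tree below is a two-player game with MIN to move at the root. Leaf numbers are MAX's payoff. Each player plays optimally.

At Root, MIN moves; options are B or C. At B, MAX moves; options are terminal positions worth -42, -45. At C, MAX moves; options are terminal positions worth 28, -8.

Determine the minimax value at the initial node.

B (MAX): max(-42, -45) = -42
C (MAX): max(28, -8) = 28
Root (MIN): min(-42, 28) = -42

-42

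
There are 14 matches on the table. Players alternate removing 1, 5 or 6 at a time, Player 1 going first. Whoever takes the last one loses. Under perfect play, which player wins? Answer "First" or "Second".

i:   0  1  2  3  4  5  6  7  8  9 10 11 12 13 14
     W  L  W  L  W  L  W  W  W  W  W  W  L  W  L
Position 14 is L, so the second player wins.

Second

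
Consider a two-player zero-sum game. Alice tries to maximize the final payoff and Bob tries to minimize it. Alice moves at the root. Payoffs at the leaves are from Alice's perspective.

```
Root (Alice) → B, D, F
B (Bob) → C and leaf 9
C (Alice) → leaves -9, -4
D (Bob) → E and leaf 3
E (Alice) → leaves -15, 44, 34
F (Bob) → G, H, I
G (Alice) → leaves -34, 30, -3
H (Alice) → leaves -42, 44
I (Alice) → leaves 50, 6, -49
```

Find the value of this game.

C (Alice): max(-9, -4) = -4
B (Bob): min(-4, 9) = -4
E (Alice): max(-15, 44, 34) = 44
D (Bob): min(44, 3) = 3
G (Alice): max(-34, 30, -3) = 30
H (Alice): max(-42, 44) = 44
I (Alice): max(50, 6, -49) = 50
F (Bob): min(30, 44, 50) = 30
Root (Alice): max(-4, 3, 30) = 30

30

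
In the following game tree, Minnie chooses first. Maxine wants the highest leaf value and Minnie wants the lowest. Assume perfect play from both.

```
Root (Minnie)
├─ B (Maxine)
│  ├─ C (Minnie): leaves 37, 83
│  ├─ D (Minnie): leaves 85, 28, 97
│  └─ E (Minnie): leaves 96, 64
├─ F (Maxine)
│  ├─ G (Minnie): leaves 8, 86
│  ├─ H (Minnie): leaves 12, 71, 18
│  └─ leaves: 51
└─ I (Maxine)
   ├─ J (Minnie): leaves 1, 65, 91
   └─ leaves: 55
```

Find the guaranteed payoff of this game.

C (Minnie): min(37, 83) = 37
D (Minnie): min(85, 28, 97) = 28
E (Minnie): min(96, 64) = 64
B (Maxine): max(37, 28, 64) = 64
G (Minnie): min(8, 86) = 8
H (Minnie): min(12, 71, 18) = 12
F (Maxine): max(8, 12, 51) = 51
J (Minnie): min(1, 65, 91) = 1
I (Maxine): max(1, 55) = 55
Root (Minnie): min(64, 51, 55) = 51

51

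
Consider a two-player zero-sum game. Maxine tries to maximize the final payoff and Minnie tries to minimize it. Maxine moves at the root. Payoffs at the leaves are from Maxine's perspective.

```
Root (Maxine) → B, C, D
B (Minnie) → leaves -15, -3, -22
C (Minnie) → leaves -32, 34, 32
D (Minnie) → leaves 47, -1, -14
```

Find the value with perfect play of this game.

B (Minnie): min(-15, -3, -22) = -22
C (Minnie): min(-32, 34, 32) = -32
D (Minnie): min(47, -1, -14) = -14
Root (Maxine): max(-22, -32, -14) = -14

-14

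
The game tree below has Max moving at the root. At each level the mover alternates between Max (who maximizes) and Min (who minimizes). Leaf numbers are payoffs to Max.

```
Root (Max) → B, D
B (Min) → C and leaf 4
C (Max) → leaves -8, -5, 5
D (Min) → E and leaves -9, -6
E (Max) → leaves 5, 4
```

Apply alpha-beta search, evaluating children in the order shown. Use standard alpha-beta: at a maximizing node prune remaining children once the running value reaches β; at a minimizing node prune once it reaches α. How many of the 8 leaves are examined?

7

C [α=-∞,β=+∞]: v=5
B [α=-∞,β=+∞]: v=4
E [α=4,β=+∞]: v=5
D [α=4,β=+∞]: v=-9 after child 2 ≤ α → α-cutoff, skip 1
Root [α=-∞,β=+∞]: v=4
Leaves evaluated: 7 of 8.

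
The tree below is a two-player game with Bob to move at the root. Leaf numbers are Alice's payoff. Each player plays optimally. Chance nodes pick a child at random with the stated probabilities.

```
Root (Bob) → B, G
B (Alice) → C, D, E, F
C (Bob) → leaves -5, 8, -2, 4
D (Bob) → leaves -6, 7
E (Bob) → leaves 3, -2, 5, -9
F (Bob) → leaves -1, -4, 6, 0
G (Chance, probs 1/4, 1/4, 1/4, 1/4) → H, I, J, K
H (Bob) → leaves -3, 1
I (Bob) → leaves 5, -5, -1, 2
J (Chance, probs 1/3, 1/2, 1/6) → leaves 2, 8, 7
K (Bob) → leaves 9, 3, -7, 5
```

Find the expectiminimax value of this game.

C (Bob): min(-5, 8, -2, 4) = -5
D (Bob): min(-6, 7) = -6
E (Bob): min(3, -2, 5, -9) = -9
F (Bob): min(-1, -4, 6, 0) = -4
B (Alice): max(-5, -6, -9, -4) = -4
H (Bob): min(-3, 1) = -3
I (Bob): min(5, -5, -1, 2) = -5
J (Chance): 1/3·2 + 1/2·8 + 1/6·7 = 5.83
K (Bob): min(9, 3, -7, 5) = -7
G (Chance): 1/4·-3 + 1/4·-5 + 1/4·5.83 + 1/4·-7 = -2.29
Root (Bob): min(-4, -2.29) = -4

-4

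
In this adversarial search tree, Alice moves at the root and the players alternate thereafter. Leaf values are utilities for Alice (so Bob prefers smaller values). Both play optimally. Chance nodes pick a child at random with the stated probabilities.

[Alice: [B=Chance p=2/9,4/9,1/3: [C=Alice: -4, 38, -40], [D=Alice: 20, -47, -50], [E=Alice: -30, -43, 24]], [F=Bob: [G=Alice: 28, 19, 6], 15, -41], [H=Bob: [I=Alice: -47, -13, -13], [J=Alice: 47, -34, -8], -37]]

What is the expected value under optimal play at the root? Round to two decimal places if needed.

25.33

C (Alice): max(-4, 38, -40) = 38
D (Alice): max(20, -47, -50) = 20
E (Alice): max(-30, -43, 24) = 24
B (Chance): 2/9·38 + 4/9·20 + 1/3·24 = 25.33
G (Alice): max(28, 19, 6) = 28
F (Bob): min(28, 15, -41) = -41
I (Alice): max(-47, -13, -13) = -13
J (Alice): max(47, -34, -8) = 47
H (Bob): min(-13, 47, -37) = -37
Root (Alice): max(25.33, -41, -37) = 25.33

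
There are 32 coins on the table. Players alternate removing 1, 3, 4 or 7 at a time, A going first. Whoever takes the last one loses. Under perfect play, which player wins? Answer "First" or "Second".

Positions where the player to move wins (W) vs loses (L):
i:   0  1  2  3  4  5  6  7  8  9 10 11 12 13 14 15 16 17 18 19 20 21 22 23 24 25 26 27 28 29 30 31 32
     W  L  W  L  W  W  W  W  W  L  W  L  W  W  W  W  W  L  W  L  W  W  W  W  W  L  W  L  W  W  W  W  W
Position 32 is W, so the first player wins.

First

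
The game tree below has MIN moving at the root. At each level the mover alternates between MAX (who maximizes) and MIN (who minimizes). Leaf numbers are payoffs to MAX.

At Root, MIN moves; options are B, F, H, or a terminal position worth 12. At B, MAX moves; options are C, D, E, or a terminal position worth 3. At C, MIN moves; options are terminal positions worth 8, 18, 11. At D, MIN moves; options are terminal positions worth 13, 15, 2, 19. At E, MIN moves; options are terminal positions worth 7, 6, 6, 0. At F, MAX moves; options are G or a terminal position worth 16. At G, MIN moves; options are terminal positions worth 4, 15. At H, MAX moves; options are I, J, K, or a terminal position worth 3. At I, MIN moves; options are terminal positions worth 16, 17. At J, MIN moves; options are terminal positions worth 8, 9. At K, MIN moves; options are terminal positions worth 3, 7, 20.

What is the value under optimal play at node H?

16

I: min(16, 17) = 16
J: min(8, 9) = 8
K: min(3, 7, 20) = 3
H: max(16, 8, 3, 3) = 16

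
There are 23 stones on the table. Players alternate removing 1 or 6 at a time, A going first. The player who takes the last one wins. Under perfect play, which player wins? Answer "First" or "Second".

Second

i:   0  1  2  3  4  5  6  7  8  9 10 11 12 13 14 15 16 17 18 19 20 21 22 23
     L  W  L  W  L  W  W  L  W  L  W  L  W  W  L  W  L  W  L  W  W  L  W  L
Position 23 is L, so the second player wins.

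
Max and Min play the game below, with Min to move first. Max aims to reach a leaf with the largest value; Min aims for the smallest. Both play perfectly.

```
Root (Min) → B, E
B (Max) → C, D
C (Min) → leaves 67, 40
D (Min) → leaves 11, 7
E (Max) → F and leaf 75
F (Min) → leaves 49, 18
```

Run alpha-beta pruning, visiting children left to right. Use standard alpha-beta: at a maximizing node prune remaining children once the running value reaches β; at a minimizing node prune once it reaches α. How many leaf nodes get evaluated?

6

C [α=-∞,β=+∞]: v=40
D [α=40,β=+∞]: v=11 after child 1 ≤ α → α-cutoff, skip 1
B [α=-∞,β=+∞]: v=40
F [α=-∞,β=40]: v=18
E [α=-∞,β=40]: v=75
Root [α=-∞,β=+∞]: v=40
Leaves evaluated: 6 of 7.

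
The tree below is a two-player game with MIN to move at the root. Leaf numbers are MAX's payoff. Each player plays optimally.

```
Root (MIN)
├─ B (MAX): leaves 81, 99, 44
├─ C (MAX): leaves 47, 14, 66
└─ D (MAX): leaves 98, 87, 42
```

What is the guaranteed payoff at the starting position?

B (MAX): max(81, 99, 44) = 99
C (MAX): max(47, 14, 66) = 66
D (MAX): max(98, 87, 42) = 98
Root (MIN): min(99, 66, 98) = 66

66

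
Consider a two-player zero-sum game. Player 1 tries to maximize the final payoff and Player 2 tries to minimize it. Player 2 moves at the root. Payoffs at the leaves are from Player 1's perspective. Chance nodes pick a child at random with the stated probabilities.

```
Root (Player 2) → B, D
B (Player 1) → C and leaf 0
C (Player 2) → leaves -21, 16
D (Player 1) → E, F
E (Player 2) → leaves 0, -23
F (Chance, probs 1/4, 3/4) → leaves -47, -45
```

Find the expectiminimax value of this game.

C (Player 2): min(-21, 16) = -21
B (Player 1): max(-21, 0) = 0
E (Player 2): min(0, -23) = -23
F (Chance): 1/4·-47 + 3/4·-45 = -45.5
D (Player 1): max(-23, -45.5) = -23
Root (Player 2): min(0, -23) = -23

-23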